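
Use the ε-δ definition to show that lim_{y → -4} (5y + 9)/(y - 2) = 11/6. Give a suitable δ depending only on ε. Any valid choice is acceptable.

δ = min(3, (18/19)ε)

Suppose ε > 0. We want δ > 0 with 0 < |y + 4| < δ ⇒ |(5y + 9)/(y - 2) − (11/6)| < ε.
Combining over a common denominator, (5y + 9)/(y - 2) − (11/6) = [(5y + 9)·(-6) − (-11)·(y - 2)] / [(-6)·(y - 2)] = -19(y + 4) / ((-6)(y - 2)).
So |(5y + 9)/(y - 2) − (11/6)| = 19|y + 4| / (6·|y − 2|).
Require δ ≤ 3, so |y − 2| ≥ |-6| − |y + 4| > 6 − 3 = 3.
Hence |(5y + 9)/(y - 2) − (11/6)| < 19|y + 4|/(6·3) = (19/18)|y + 4|, which is < ε once |y + 4| < (18/19)ε.
Take δ = min(3, (18/19)ε). Then 0 < |y + 4| < δ forces both bounds, so |(5y + 9)/(y - 2) − (11/6)| < ε.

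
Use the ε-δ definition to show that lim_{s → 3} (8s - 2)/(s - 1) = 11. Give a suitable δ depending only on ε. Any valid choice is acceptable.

δ = min(1, (1/3)ε)

Let ε > 0. We want δ > 0 with 0 < |s − 3| < δ ⇒ |(8s - 2)/(s - 1) − 11| < ε.
Combining over a common denominator, (8s - 2)/(s - 1) − 11 = [(8s - 2)·2 − 22·(s - 1)] / [2·(s - 1)] = -6(s − 3) / (2(s - 1)).
So |(8s - 2)/(s - 1) − 11| = 6|s − 3| / (2·|s − 1|).
Require δ ≤ 1, so |s − 1| ≥ |2| − |s − 3| > 2 − 1 = 1.
Hence |(8s - 2)/(s - 1) − 11| < 6|s − 3|/(2·1) = 3|s − 3|, which is < ε once |s − 3| < (1/3)ε.
Take δ = min(1, (1/3)ε). Then 0 < |s − 3| < δ forces both bounds, so |(8s - 2)/(s - 1) − 11| < ε.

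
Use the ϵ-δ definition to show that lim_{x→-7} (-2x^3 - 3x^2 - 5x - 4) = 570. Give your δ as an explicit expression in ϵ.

Suppose ϵ > 0. We want δ > 0 such that 0 < |x + 7| < δ implies |(-2x^3 - 3x^2 - 5x - 4) − 570| < ϵ.
(-2x^3 - 3x^2 - 5x - 4) − 570 = -2x^3 - 3x^2 - 5x - 574 = (x + 7)(-2x^2 + 11x - 82).
So |(-2x^3 - 3x^2 - 5x - 4) − 570| = |x + 7|·|-2x^2 + 11x - 82|.
Require δ ≤ 1. Then |x + 7| < 1 gives |x| < 8, and by the triangle inequality |-2x^2 + 11x - 82| ≤ 2·8^2 + 11·8 + 82 = 298.
Hence |(-2x^3 - 3x^2 - 5x - 4) − 570| ≤ 298|x + 7| < ϵ provided |x + 7| < ϵ/298.
Choosing δ = min(1, ϵ/298) ensures both conditions, hence |(-2x^3 - 3x^2 - 5x - 4) − 570| < ϵ.

δ = min(1, ϵ/298)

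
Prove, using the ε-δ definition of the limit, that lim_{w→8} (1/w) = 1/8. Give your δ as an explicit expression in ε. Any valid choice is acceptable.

δ = min(4, 32ε)

Let ε > 0. We seek δ > 0 such that 0 < |w − 8| < δ implies |1/w − (1/8)| < ε.
|1/w − (1/8)| = |8 − w|/(8·|w|) = |w − 8|/(8|w|).
Require δ ≤ 4 so that |w| > 8 − 4 = 4, hence 8|w| > 32.
Then |1/w − (1/8)| < |w − 8|/32, which is < ε when |w − 8| < 32ε.
Take δ = min(4, 32ε). Then 0 < |w − 8| < δ gives both |w − 8| < 4 and |w − 8| < 32ε, so |1/w − (1/8)| < ε.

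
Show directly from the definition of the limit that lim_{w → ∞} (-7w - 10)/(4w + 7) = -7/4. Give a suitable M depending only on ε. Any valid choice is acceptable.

Let ε > 0. We seek M > 0 such that w > M implies |(-7w - 10)/(4w + 7) + 7/4| < ε.
(-7w - 10)/(4w + 7) + 7/4 = (4(-7w - 10) − (-7)(4w + 7)) / (4(4w + 7)) = 9/(4(4w + 7)).
For w > 0 we have 4w + 7 > 4w, so |(-7w - 10)/(4w + 7) + 7/4| = 9/(4(4w + 7)) < 9/(4·4w) = (9/16)/w.
Thus |(-7w - 10)/(4w + 7) + 7/4| < ε whenever w > (9/16)/ε.
Take M = (9/16)/ε. If w > M then |(-7w - 10)/(4w + 7) + 7/4| < (9/16)/w < ε.

M = (9/16)/ε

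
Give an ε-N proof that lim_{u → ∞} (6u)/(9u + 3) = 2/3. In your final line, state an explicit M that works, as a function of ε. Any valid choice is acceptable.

Suppose ε > 0. We seek M > 0 such that u > M implies |(6u)/(9u + 3) − (2/3)| < ε.
(6u)/(9u + 3) − (2/3) = (9(6u) − 6(9u + 3)) / (9(9u + 3)) = -18/(9(9u + 3)).
For u > 0 we have 9u + 3 > 9u, so |(6u)/(9u + 3) − (2/3)| = 18/(9(9u + 3)) < 18/(9·9u) = (2/9)/u.
Thus |(6u)/(9u + 3) − (2/3)| < ε whenever u > (2/9)/ε.
Take M = (2/9)/ε. If u > M then |(6u)/(9u + 3) − (2/3)| < (2/9)/u < ε.

M = (2/9)/ε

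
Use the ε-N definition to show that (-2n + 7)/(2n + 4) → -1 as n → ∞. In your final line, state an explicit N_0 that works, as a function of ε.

Suppose ε > 0. For n ≥ 1, |(-2n + 7)/(2n + 4) + 1| = |22|/(2(2n + 4)) = 22/(2(2n + 4)).
Since 2n + 4 ≥ 2n for n ≥ 1, this is ≤ 22/(2·2n) = (11/2)/n.
So |(-2n + 7)/(2n + 4) + 1| < ε whenever n > (11/2)/ε.
Take N_0 = (11/2)/ε. If n > N_0 then |(-2n + 7)/(2n + 4) + 1| ≤ (11/2)/n < ε.

N_0 = (11/2)/ε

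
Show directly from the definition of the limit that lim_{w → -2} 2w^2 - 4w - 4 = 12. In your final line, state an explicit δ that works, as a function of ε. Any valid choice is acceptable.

δ = min(1, ε/14)

Fix ε > 0. We want δ > 0 such that 0 < |w + 2| < δ implies |(2w^2 - 4w - 4) − 12| < ε.
(2w^2 - 4w - 4) − 12 = 2w^2 - 4w - 16 = (w + 2)(2w - 8).
So |(2w^2 - 4w - 4) − 12| = |w + 2|·|2w - 8|.
Require δ ≤ 1. Then |w + 2| < 1 gives |w| < 3, and by the triangle inequality |2w - 8| ≤ 2·3 + 8 = 14.
Hence |(2w^2 - 4w - 4) − 12| ≤ 14|w + 2| < ε provided |w + 2| < ε/14.
Take δ = min(1, ε/14). Then 0 < |w + 2| < δ gives both |w + 2| < 1 and |w + 2| < ε/14, so |(2w^2 - 4w - 4) − 12| < ε.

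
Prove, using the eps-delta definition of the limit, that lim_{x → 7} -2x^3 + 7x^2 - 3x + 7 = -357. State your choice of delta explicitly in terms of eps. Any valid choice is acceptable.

Let eps > 0. We want delta > 0 such that 0 < |x − 7| < delta implies |(-2x^3 + 7x^2 - 3x + 7) + 357| < eps.
(-2x^3 + 7x^2 - 3x + 7) + 357 = -2x^3 + 7x^2 - 3x + 364 = (x − 7)(-2x^2 - 7x - 52).
So |(-2x^3 + 7x^2 - 3x + 7) + 357| = |x − 7|·|-2x^2 - 7x - 52|.
Require delta ≤ 1. Then |x − 7| < 1 gives |x| < 8, and by the triangle inequality |-2x^2 - 7x - 52| ≤ 2·8^2 + 7·8 + 52 = 236.
Hence |(-2x^3 + 7x^2 - 3x + 7) + 357| ≤ 236|x − 7| < eps provided |x − 7| < eps/236.
Choosing delta = min(1, eps/236) ensures both conditions, hence |(-2x^3 + 7x^2 - 3x + 7) + 357| < eps.

delta = min(1, eps/236)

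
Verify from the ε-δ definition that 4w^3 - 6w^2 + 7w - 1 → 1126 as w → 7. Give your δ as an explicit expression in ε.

δ = min(2, ε/683)

Let ε > 0 be given. We want δ > 0 such that 0 < |w − 7| < δ implies |(4w^3 - 6w^2 + 7w - 1) − 1126| < ε.
(4w^3 - 6w^2 + 7w - 1) − 1126 = 4w^3 - 6w^2 + 7w - 1127 = (w − 7)(4w^2 + 22w + 161).
So |(4w^3 - 6w^2 + 7w - 1) − 1126| = |w − 7|·|4w^2 + 22w + 161|.
Require δ ≤ 2. Then |w − 7| < 2 gives |w| < 9, and by the triangle inequality |4w^2 + 22w + 161| ≤ 4·9^2 + 22·9 + 161 = 683.
Hence |(4w^3 - 6w^2 + 7w - 1) − 1126| ≤ 683|w − 7| < ε provided |w − 7| < ε/683.
Take δ = min(2, ε/683). Then 0 < |w − 7| < δ gives both |w − 7| < 2 and |w − 7| < ε/683, so |(4w^3 - 6w^2 + 7w - 1) − 1126| < ε.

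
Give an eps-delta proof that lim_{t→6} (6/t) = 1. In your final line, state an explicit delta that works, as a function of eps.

delta = min(3, 3eps)

Suppose eps > 0. We seek delta > 0 such that 0 < |t − 6| < delta implies |6/t − 1| < eps.
|6/t − 1| = 6·|6 − t|/(6·|t|) = 6|t − 6|/(6|t|).
Require delta ≤ 3 so that |t| > 6 − 3 = 3, hence 6|t| > 18.
Then |6/t − 1| < 6|t − 6|/18, which is < eps when |t − 6| < 3eps.
Take delta = min(3, 3eps). Then 0 < |t − 6| < delta gives both |t − 6| < 3 and |t − 6| < 3eps, so |6/t − 1| < eps.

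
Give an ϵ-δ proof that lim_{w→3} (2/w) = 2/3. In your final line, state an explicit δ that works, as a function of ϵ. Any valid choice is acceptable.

Suppose ϵ > 0. We seek δ > 0 such that 0 < |w − 3| < δ implies |2/w − (2/3)| < ϵ.
|2/w − (2/3)| = 2·|3 − w|/(3·|w|) = 2|w − 3|/(3|w|).
Require δ ≤ 3/2 so that |w| > 3 − 3/2 = 3/2, hence 3|w| > 9/2.
Then |2/w − (2/3)| < 2|w − 3|/(9/2), which is < ϵ when |w − 3| < (9/4)ϵ.
Take δ = min(3/2, (9/4)ϵ). Then 0 < |w − 3| < δ gives both |w − 3| < 3/2 and |w − 3| < (9/4)ϵ, so |2/w − (2/3)| < ϵ.

δ = min(3/2, (9/4)ϵ)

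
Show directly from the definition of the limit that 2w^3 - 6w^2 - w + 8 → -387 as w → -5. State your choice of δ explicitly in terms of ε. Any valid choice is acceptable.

δ = min(2, ε/289)

Let ε > 0. We want δ > 0 such that 0 < |w + 5| < δ implies |(2w^3 - 6w^2 - w + 8) + 387| < ε.
(2w^3 - 6w^2 - w + 8) + 387 = 2w^3 - 6w^2 - w + 395 = (w + 5)(2w^2 - 16w + 79).
So |(2w^3 - 6w^2 - w + 8) + 387| = |w + 5|·|2w^2 - 16w + 79|.
Require δ ≤ 2. Then |w + 5| < 2 gives |w| < 7, and by the triangle inequality |2w^2 - 16w + 79| ≤ 2·7^2 + 16·7 + 79 = 289.
Hence |(2w^3 - 6w^2 - w + 8) + 387| ≤ 289|w + 5| < ε provided |w + 5| < ε/289.
Choosing δ = min(2, ε/289) ensures both conditions, hence |(2w^3 - 6w^2 - w + 8) + 387| < ε.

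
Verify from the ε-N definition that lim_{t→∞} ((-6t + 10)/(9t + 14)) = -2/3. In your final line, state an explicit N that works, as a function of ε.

N = (58/27)/ε

Let ε > 0 be given. We seek N > 0 such that t > N implies |(-6t + 10)/(9t + 14) + 2/3| < ε.
(-6t + 10)/(9t + 14) + 2/3 = (9(-6t + 10) − (-6)(9t + 14)) / (9(9t + 14)) = 174/(9(9t + 14)).
For t > 0 we have 9t + 14 > 9t, so |(-6t + 10)/(9t + 14) + 2/3| = 174/(9(9t + 14)) < 174/(9·9t) = (58/27)/t.
Thus |(-6t + 10)/(9t + 14) + 2/3| < ε whenever t > (58/27)/ε.
Take N = (58/27)/ε. If t > N then |(-6t + 10)/(9t + 14) + 2/3| < (58/27)/t < ε.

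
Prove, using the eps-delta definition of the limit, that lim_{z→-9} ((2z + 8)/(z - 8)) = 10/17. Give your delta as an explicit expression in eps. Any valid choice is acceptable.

Suppose eps > 0. We want delta > 0 with 0 < |z + 9| < delta ⇒ |(2z + 8)/(z - 8) − (10/17)| < eps.
Combining over a common denominator, (2z + 8)/(z - 8) − (10/17) = [(2z + 8)·(-17) − (-10)·(z - 8)] / [(-17)·(z - 8)] = -24(z + 9) / ((-17)(z - 8)).
So |(2z + 8)/(z - 8) − (10/17)| = 24|z + 9| / (17·|z − 8|).
Require delta ≤ 17/2, so |z − 8| ≥ |-17| − |z + 9| > 17 − 17/2 = 17/2.
Hence |(2z + 8)/(z - 8) − (10/17)| < 24|z + 9|/(17·(17/2)) = (48/289)|z + 9|, which is < eps once |z + 9| < (289/48)eps.
Take delta = min(17/2, (289/48)eps). Then 0 < |z + 9| < delta forces both bounds, so |(2z + 8)/(z - 8) − (10/17)| < eps.

delta = min(17/2, (289/48)eps)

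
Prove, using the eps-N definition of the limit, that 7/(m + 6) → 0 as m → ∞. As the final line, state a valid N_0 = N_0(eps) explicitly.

N_0 = 7/eps

Fix eps > 0. For m ≥ 1, |7/(m + 6) − 0| = 7/(m + 6) ≤ 7/m.
We need 7/m < eps, i.e. m > 7/eps.
Take N_0 = 7/eps. If m > N_0 then |7/(m + 6)| ≤ 7/m < eps.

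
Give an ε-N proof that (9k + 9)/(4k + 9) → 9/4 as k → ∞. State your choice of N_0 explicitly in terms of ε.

Let ε > 0. For k ≥ 1, |(9k + 9)/(4k + 9) − (9/4)| = |-45|/(4(4k + 9)) = 45/(4(4k + 9)).
Since 4k + 9 ≥ 4k for k ≥ 1, this is ≤ 45/(4·4k) = (45/16)/k.
So |(9k + 9)/(4k + 9) − (9/4)| < ε whenever k > (45/16)/ε.
Take N_0 = (45/16)/ε. If k > N_0 then |(9k + 9)/(4k + 9) − (9/4)| ≤ (45/16)/k < ε.

N_0 = (45/16)/ε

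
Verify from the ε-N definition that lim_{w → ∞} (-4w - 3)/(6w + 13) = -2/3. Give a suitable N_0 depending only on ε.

N_0 = (17/18)/ε

Fix ε > 0. We seek N_0 > 0 such that w > N_0 implies |(-4w - 3)/(6w + 13) + 2/3| < ε.
(-4w - 3)/(6w + 13) + 2/3 = (6(-4w - 3) − (-4)(6w + 13)) / (6(6w + 13)) = 34/(6(6w + 13)).
For w > 0 we have 6w + 13 > 6w, so |(-4w - 3)/(6w + 13) + 2/3| = 34/(6(6w + 13)) < 34/(6·6w) = (17/18)/w.
Thus |(-4w - 3)/(6w + 13) + 2/3| < ε whenever w > (17/18)/ε.
Take N_0 = (17/18)/ε. If w > N_0 then |(-4w - 3)/(6w + 13) + 2/3| < (17/18)/w < ε.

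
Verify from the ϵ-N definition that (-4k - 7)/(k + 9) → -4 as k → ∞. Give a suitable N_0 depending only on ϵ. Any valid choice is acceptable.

N_0 = 29/ϵ

Fix ϵ > 0. For k ≥ 1, |(-4k - 7)/(k + 9) + 4| = |29|/((k + 9)) = 29/((k + 9)).
Since k + 9 ≥ k for k ≥ 1, this is ≤ 29/(k) = 29/k.
So |(-4k - 7)/(k + 9) + 4| < ϵ whenever k > 29/ϵ.
Take N_0 = 29/ϵ. If k > N_0 then |(-4k - 7)/(k + 9) + 4| ≤ 29/k < ϵ.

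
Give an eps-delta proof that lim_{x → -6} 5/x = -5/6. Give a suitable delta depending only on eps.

delta = min(3, (18/5)eps)

Let eps > 0. We seek delta > 0 such that 0 < |x + 6| < delta implies |5/x + 5/6| < eps.
|5/x + 5/6| = 5·|-6 − x|/(6·|x|) = 5|x + 6|/(6|x|).
Restrict delta ≤ 3. Then |x + 6| < 3 gives |x| > 3, so 6|x| > 18.
Then |5/x + 5/6| < 5|x + 6|/18, which is < eps when |x + 6| < (18/5)eps.
Take delta = min(3, (18/5)eps). Then 0 < |x + 6| < delta gives both |x + 6| < 3 and |x + 6| < (18/5)eps, so |5/x + 5/6| < eps.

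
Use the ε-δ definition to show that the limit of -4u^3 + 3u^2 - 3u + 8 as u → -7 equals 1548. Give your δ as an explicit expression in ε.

δ = min(1, ε/724)

Let ε > 0. We want δ > 0 such that 0 < |u + 7| < δ implies |(-4u^3 + 3u^2 - 3u + 8) − 1548| < ε.
(-4u^3 + 3u^2 - 3u + 8) − 1548 = -4u^3 + 3u^2 - 3u - 1540 = (u + 7)(-4u^2 + 31u - 220).
So |(-4u^3 + 3u^2 - 3u + 8) − 1548| = |u + 7|·|-4u^2 + 31u - 220|.
Require δ ≤ 1. Then |u + 7| < 1 gives |u| < 8, and by the triangle inequality |-4u^2 + 31u - 220| ≤ 4·8^2 + 31·8 + 220 = 724.
Hence |(-4u^3 + 3u^2 - 3u + 8) − 1548| ≤ 724|u + 7| < ε provided |u + 7| < ε/724.
Take δ = min(1, ε/724). Then 0 < |u + 7| < δ gives both |u + 7| < 1 and |u + 7| < ε/724, so |(-4u^3 + 3u^2 - 3u + 8) − 1548| < ε.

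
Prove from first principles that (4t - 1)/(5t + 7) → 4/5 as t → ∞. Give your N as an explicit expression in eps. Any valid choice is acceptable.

Fix eps > 0. We seek N > 0 such that t > N implies |(4t - 1)/(5t + 7) − (4/5)| < eps.
(4t - 1)/(5t + 7) − (4/5) = (5(4t - 1) − 4(5t + 7)) / (5(5t + 7)) = -33/(5(5t + 7)).
For t > 0 we have 5t + 7 > 5t, so |(4t - 1)/(5t + 7) − (4/5)| = 33/(5(5t + 7)) < 33/(5·5t) = (33/25)/t.
Thus |(4t - 1)/(5t + 7) − (4/5)| < eps whenever t > (33/25)/eps.
Take N = (33/25)/eps. If t > N then |(4t - 1)/(5t + 7) − (4/5)| < (33/25)/t < eps.

N = (33/25)/eps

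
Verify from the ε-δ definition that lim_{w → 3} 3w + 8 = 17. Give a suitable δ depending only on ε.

Let ε > 0 be given. We need δ > 0 so that 0 < |w − 3| < δ implies |(3w + 8) − 17| < ε.
Since (3w + 8) − 17 = 3(w − 3), we have |(3w + 8) − 17| = 3|w − 3|.
Thus it suffices that |w − 3| < ε/3.
Take δ = ε/3. If 0 < |w − 3| < δ then |(3w + 8) − 17| = 3|w − 3| < 3·(ε/3) = ε.

δ = ε/3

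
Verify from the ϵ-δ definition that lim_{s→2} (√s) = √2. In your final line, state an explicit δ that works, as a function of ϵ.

δ = min(2, √2·ϵ)

Fix ϵ > 0. We want δ > 0 such that 0 < |s − 2| < δ implies |√s − √2| < ϵ.
Multiplying by the conjugate, |√s − √2| = |s − 2|/(√s + √2).
Restrict δ ≤ 2 so that |s − 2| < 2 forces s > 0, and then √s + √2 > √2.
Hence |√s − √2| < |s − 2|/√2, which is < ϵ once |s − 2| < √2·ϵ.
Take δ = min(2, √2·ϵ). If 0 < |s − 2| < δ then s > 0 and |√s − √2| < |s − 2|/√2 < ϵ.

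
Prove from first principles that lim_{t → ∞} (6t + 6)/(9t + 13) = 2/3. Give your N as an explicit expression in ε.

Let ε > 0. We seek N > 0 such that t > N implies |(6t + 6)/(9t + 13) − (2/3)| < ε.
(6t + 6)/(9t + 13) − (2/3) = (9(6t + 6) − 6(9t + 13)) / (9(9t + 13)) = -24/(9(9t + 13)).
For t > 0 we have 9t + 13 > 9t, so |(6t + 6)/(9t + 13) − (2/3)| = 24/(9(9t + 13)) < 24/(9·9t) = (8/27)/t.
Thus |(6t + 6)/(9t + 13) − (2/3)| < ε whenever t > (8/27)/ε.
Take N = (8/27)/ε. If t > N then |(6t + 6)/(9t + 13) − (2/3)| < (8/27)/t < ε.

N = (8/27)/ε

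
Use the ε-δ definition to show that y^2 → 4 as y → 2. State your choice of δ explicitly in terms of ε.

δ = min(1, ε/5)

Suppose ε > 0. We seek δ > 0 with 0 < |y − 2| < δ ⇒ |y^2 − 4| < ε.
Factor: y^2 − 4 = (y − 2)(y + 2), so |y^2 − 4| = |y − 2|·|y + 2|.
Impose δ ≤ 1 so that |y| < 3; then |y + 2| ≤ 5.
Hence |y^2 − 4| ≤ 5|y − 2|, which is < ε once |y − 2| < ε/5.
Take δ = min(1, ε/5). If 0 < |y − 2| < δ then both bounds hold and |y^2 − 4| ≤ 5|y − 2| < 5·(ε/5) = ε.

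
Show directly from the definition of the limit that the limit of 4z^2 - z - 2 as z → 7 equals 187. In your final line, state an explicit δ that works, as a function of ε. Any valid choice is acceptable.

Suppose ε > 0. We want δ > 0 such that 0 < |z − 7| < δ implies |(4z^2 - z - 2) − 187| < ε.
(4z^2 - z - 2) − 187 = 4z^2 - z - 189 = (z − 7)(4z + 27).
So |(4z^2 - z - 2) − 187| = |z − 7|·|4z + 27|.
Assume first that |z − 7| < 1, so |z| < 8. Then |4z + 27| ≤ 4·8 + 27 = 59.
Hence |(4z^2 - z - 2) − 187| ≤ 59|z − 7| < ε provided |z − 7| < ε/59.
Take δ = min(1, ε/59). Then 0 < |z − 7| < δ gives both |z − 7| < 1 and |z − 7| < ε/59, so |(4z^2 - z - 2) − 187| < ε.

δ = min(1, ε/59)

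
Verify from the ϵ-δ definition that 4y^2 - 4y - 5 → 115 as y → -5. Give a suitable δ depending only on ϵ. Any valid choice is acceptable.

δ = min(1, ϵ/48)

Let ϵ > 0. We want δ > 0 such that 0 < |y + 5| < δ implies |(4y^2 - 4y - 5) − 115| < ϵ.
(4y^2 - 4y - 5) − 115 = 4y^2 - 4y - 120 = (y + 5)(4y - 24).
So |(4y^2 - 4y - 5) − 115| = |y + 5|·|4y - 24|.
Assume first that |y + 5| < 1, so |y| < 6. Then |4y - 24| ≤ 4·6 + 24 = 48.
Hence |(4y^2 - 4y - 5) − 115| ≤ 48|y + 5| < ϵ provided |y + 5| < ϵ/48.
Take δ = min(1, ϵ/48). Then 0 < |y + 5| < δ gives both |y + 5| < 1 and |y + 5| < ϵ/48, so |(4y^2 - 4y - 5) − 115| < ϵ.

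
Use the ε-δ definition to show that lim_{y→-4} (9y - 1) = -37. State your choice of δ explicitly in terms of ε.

Suppose ε > 0. We need δ > 0 so that 0 < |y + 4| < δ implies |(9y - 1) + 37| < ε.
|(9y - 1) + 37| = |9y + 36| = 9|y + 4|.
So 9|y + 4| < ε exactly when |y + 4| < ε/9.
Take δ = ε/9. If 0 < |y + 4| < δ then |(9y - 1) + 37| = 9|y + 4| < 9·(ε/9) = ε.

δ = ε/9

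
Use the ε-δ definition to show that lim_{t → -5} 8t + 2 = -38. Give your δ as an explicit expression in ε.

Fix ε > 0. We need δ > 0 so that 0 < |t + 5| < δ implies |(8t + 2) + 38| < ε.
Since (8t + 2) + 38 = 8(t + 5), we have |(8t + 2) + 38| = 8|t + 5|.
So 8|t + 5| < ε exactly when |t + 5| < ε/8.
Take δ = ε/8. If 0 < |t + 5| < δ then |(8t + 2) + 38| = 8|t + 5| < 8·(ε/8) = ε.

δ = ε/8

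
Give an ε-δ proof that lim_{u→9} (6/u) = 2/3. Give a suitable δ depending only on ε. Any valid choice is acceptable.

Let ε > 0 be given. We seek δ > 0 such that 0 < |u − 9| < δ implies |6/u − (2/3)| < ε.
|6/u − (2/3)| = 6·|9 − u|/(9·|u|) = 6|u − 9|/(9|u|).
Restrict δ ≤ 9/2. Then |u − 9| < 9/2 gives |u| > 9/2, so 9|u| > 81/2.
Then |6/u − (2/3)| < 6|u − 9|/(81/2), which is < ε when |u − 9| < (27/4)ε.
Take δ = min(9/2, (27/4)ε). Then 0 < |u − 9| < δ gives both |u − 9| < 9/2 and |u − 9| < (27/4)ε, so |6/u − (2/3)| < ε.

δ = min(9/2, (27/4)ε)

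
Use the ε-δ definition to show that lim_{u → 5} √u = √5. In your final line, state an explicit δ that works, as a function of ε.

Let ε > 0. We want δ > 0 such that 0 < |u − 5| < δ implies |√u − √5| < ε.
Rationalise: √u − √5 = (u − 5)/(√u + √5), so |√u − √5| = |u − 5|/(√u + √5).
Restrict δ ≤ 5 so that |u − 5| < 5 forces u > 0, and then √u + √5 > √5.
Hence |√u − √5| < |u − 5|/√5, which is < ε once |u − 5| < √5·ε.
Take δ = min(5, √5·ε). If 0 < |u − 5| < δ then u > 0 and |√u − √5| < |u − 5|/√5 < ε.

δ = min(5, √5·ε)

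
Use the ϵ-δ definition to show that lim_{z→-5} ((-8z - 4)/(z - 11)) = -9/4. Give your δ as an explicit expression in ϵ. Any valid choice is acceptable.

δ = min(8, (32/23)ϵ)

Fix ϵ > 0. We want δ > 0 with 0 < |z + 5| < δ ⇒ |(-8z - 4)/(z - 11) + 9/4| < ϵ.
Combining over a common denominator, (-8z - 4)/(z - 11) + 9/4 = [(-8z - 4)·(-16) − 36·(z - 11)] / [(-16)·(z - 11)] = 92(z + 5) / ((-16)(z - 11)).
So |(-8z - 4)/(z - 11) + 9/4| = 92|z + 5| / (16·|z − 11|).
Require δ ≤ 8, so |z − 11| ≥ |-16| − |z + 5| > 16 − 8 = 8.
Hence |(-8z - 4)/(z - 11) + 9/4| < 92|z + 5|/(16·8) = (23/32)|z + 5|, which is < ϵ once |z + 5| < (32/23)ϵ.
Take δ = min(8, (32/23)ϵ). Then 0 < |z + 5| < δ forces both bounds, so |(-8z - 4)/(z - 11) + 9/4| < ϵ.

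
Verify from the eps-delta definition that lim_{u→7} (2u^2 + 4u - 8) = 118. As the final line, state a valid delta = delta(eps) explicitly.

delta = min(2, eps/36)

Let eps > 0. We want delta > 0 such that 0 < |u − 7| < delta implies |(2u^2 + 4u - 8) − 118| < eps.
(2u^2 + 4u - 8) − 118 = 2u^2 + 4u - 126 = (u − 7)(2u + 18).
So |(2u^2 + 4u - 8) − 118| = |u − 7|·|2u + 18|.
Require delta ≤ 2. Then |u − 7| < 2 gives |u| < 9, and by the triangle inequality |2u + 18| ≤ 2·9 + 18 = 36.
Hence |(2u^2 + 4u - 8) − 118| ≤ 36|u − 7| < eps provided |u − 7| < eps/36.
Choosing delta = min(2, eps/36) ensures both conditions, hence |(2u^2 + 4u - 8) − 118| < eps.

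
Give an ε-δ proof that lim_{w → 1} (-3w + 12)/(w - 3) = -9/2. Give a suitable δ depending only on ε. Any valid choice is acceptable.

δ = min(1, (2/3)ε)

Suppose ε > 0. We want δ > 0 with 0 < |w − 1| < δ ⇒ |(-3w + 12)/(w - 3) + 9/2| < ε.
Combining over a common denominator, (-3w + 12)/(w - 3) + 9/2 = [(-3w + 12)·(-2) − 9·(w - 3)] / [(-2)·(w - 3)] = -3(w − 1) / ((-2)(w - 3)).
So |(-3w + 12)/(w - 3) + 9/2| = 3|w − 1| / (2·|w − 3|).
Require δ ≤ 1, so |w − 3| ≥ |-2| − |w − 1| > 2 − 1 = 1.
Hence |(-3w + 12)/(w - 3) + 9/2| < 3|w − 1|/(2·1) = (3/2)|w − 1|, which is < ε once |w − 1| < (2/3)ε.
Take δ = min(1, (2/3)ε). Then 0 < |w − 1| < δ forces both bounds, so |(-3w + 12)/(w - 3) + 9/2| < ε.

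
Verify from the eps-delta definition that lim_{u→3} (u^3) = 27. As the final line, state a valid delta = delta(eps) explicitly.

delta = min(1, eps/37)

Fix eps > 0. We seek delta > 0 with 0 < |u − 3| < delta ⇒ |u^3 − 27| < eps.
Factor: u^3 − 27 = (u − 3)(u^2 + 3u + 9), so |u^3 − 27| = |u − 3|·|u^2 + 3u + 9|.
Impose delta ≤ 1 so that |u| < 4; then |u^2 + 3u + 9| ≤ 37.
Hence |u^3 − 27| ≤ 37|u − 3|, which is < eps once |u − 3| < eps/37.
Take delta = min(1, eps/37). If 0 < |u − 3| < delta then both bounds hold and |u^3 − 27| ≤ 37|u − 3| < 37·(eps/37) = eps.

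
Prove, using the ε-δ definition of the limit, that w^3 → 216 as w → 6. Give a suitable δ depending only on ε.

δ = min(1, ε/127)

Let ε > 0 be given. We seek δ > 0 with 0 < |w − 6| < δ ⇒ |w^3 − 216| < ε.
Factor: w^3 − 216 = (w − 6)(w^2 + 6w + 36), so |w^3 − 216| = |w − 6|·|w^2 + 6w + 36|.
Restrict δ ≤ 1. Then |w − 6| < 1 gives |w| < 7, so by the triangle inequality |w^2 + 6w + 36| ≤ 7^2 + 6·7 + 36 = 127.
Hence |w^3 − 216| ≤ 127|w − 6|, which is < ε once |w − 6| < ε/127.
Take δ = min(1, ε/127). If 0 < |w − 6| < δ then both bounds hold and |w^3 − 216| ≤ 127|w − 6| < 127·(ε/127) = ε.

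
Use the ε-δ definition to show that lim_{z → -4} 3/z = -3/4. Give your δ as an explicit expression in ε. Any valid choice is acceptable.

δ = min(2, (8/3)ε)

Let ε > 0. We seek δ > 0 such that 0 < |z + 4| < δ implies |3/z + 3/4| < ε.
|3/z + 3/4| = 3·|-4 − z|/(4·|z|) = 3|z + 4|/(4|z|).
Require δ ≤ 2 so that |z| > 4 − 2 = 2, hence 4|z| > 8.
Then |3/z + 3/4| < 3|z + 4|/8, which is < ε when |z + 4| < (8/3)ε.
Take δ = min(2, (8/3)ε). Then 0 < |z + 4| < δ gives both |z + 4| < 2 and |z + 4| < (8/3)ε, so |3/z + 3/4| < ε.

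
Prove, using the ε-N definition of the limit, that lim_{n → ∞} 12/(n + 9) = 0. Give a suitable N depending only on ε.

N = 12/ε

Let ε > 0 be given. For n ≥ 1, |12/(n + 9) − 0| = 12/(n + 9) ≤ 12/n.
We need 12/n < ε, i.e. n > 12/ε.
Take N = 12/ε. If n > N then |12/(n + 9)| ≤ 12/n < ε.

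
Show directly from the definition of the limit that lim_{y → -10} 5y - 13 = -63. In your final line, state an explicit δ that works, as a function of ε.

δ = ε/5

Let ε > 0 be given. We need δ > 0 so that 0 < |y + 10| < δ implies |(5y - 13) + 63| < ε.
Since (5y - 13) + 63 = 5(y + 10), we have |(5y - 13) + 63| = 5|y + 10|.
So 5|y + 10| < ε exactly when |y + 10| < ε/5.
Take δ = ε/5. If 0 < |y + 10| < δ then |(5y - 13) + 63| = 5|y + 10| < 5·(ε/5) = ε.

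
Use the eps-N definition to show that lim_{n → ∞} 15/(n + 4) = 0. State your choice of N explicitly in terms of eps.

N = 15/eps

Fix eps > 0. For n ≥ 1, |15/(n + 4) − 0| = 15/(n + 4) ≤ 15/n.
We need 15/n < eps, i.e. n > 15/eps.
Take N = 15/eps. If n > N then |15/(n + 4)| ≤ 15/n < eps.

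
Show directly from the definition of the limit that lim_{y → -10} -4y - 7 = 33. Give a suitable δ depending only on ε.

δ = ε/4

Let ε > 0 be given. We need δ > 0 so that 0 < |y + 10| < δ implies |(-4y - 7) − 33| < ε.
|(-4y - 7) − 33| = |-4y - 40| = 4|y + 10|.
Thus it suffices that |y + 10| < ε/4.
Choosing δ = ε/4 gives |(-4y - 7) − 33| = 4|y + 10| < ε whenever |y + 10| < δ.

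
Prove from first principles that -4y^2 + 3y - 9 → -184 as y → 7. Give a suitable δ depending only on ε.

δ = min(2, ε/61)

Let ε > 0 be given. We want δ > 0 such that 0 < |y − 7| < δ implies |(-4y^2 + 3y - 9) + 184| < ε.
(-4y^2 + 3y - 9) + 184 = -4y^2 + 3y + 175 = (y − 7)(-4y - 25).
So |(-4y^2 + 3y - 9) + 184| = |y − 7|·|-4y - 25|.
Assume first that |y − 7| < 2, so |y| < 9. Then |-4y - 25| ≤ 4·9 + 25 = 61.
Hence |(-4y^2 + 3y - 9) + 184| ≤ 61|y − 7| < ε provided |y − 7| < ε/61.
Take δ = min(2, ε/61). Then 0 < |y − 7| < δ gives both |y − 7| < 2 and |y − 7| < ε/61, so |(-4y^2 + 3y - 9) + 184| < ε.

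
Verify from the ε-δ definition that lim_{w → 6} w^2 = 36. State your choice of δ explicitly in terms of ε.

Let ε > 0. We seek δ > 0 with 0 < |w − 6| < δ ⇒ |w^2 − 36| < ε.
Factor: w^2 − 36 = (w − 6)(w + 6), so |w^2 − 36| = |w − 6|·|w + 6|.
Restrict δ ≤ 1. Then |w − 6| < 1 gives |w| < 7, so by the triangle inequality |w + 6| ≤ 7 + 6 = 13.
Hence |w^2 − 36| ≤ 13|w − 6|, which is < ε once |w − 6| < ε/13.
Take δ = min(1, ε/13). If 0 < |w − 6| < δ then both bounds hold and |w^2 − 36| ≤ 13|w − 6| < 13·(ε/13) = ε.

δ = min(1, ε/13)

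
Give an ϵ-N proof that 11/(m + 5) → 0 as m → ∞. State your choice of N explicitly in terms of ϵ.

N = 11/ϵ

Let ϵ > 0. For m ≥ 1, |11/(m + 5) − 0| = 11/(m + 5) ≤ 11/m.
We need 11/m < ϵ, i.e. m > 11/ϵ.
Take N = 11/ϵ. If m > N then |11/(m + 5)| ≤ 11/m < ϵ.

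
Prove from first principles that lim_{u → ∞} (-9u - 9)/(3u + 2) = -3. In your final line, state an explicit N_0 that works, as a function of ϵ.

N_0 = 1/ϵ

Let ϵ > 0. We seek N_0 > 0 such that u > N_0 implies |(-9u - 9)/(3u + 2) + 3| < ϵ.
(-9u - 9)/(3u + 2) + 3 = (3(-9u - 9) − (-9)(3u + 2)) / (3(3u + 2)) = -9/(3(3u + 2)).
For u > 0 we have 3u + 2 > 3u, so |(-9u - 9)/(3u + 2) + 3| = 9/(3(3u + 2)) < 9/(3·3u) = 1/u.
Thus |(-9u - 9)/(3u + 2) + 3| < ϵ whenever u > 1/ϵ.
Take N_0 = 1/ϵ. If u > N_0 then |(-9u - 9)/(3u + 2) + 3| < 1/u < ϵ.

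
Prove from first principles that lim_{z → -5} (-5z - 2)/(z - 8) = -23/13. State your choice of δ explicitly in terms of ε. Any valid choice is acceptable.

Fix ε > 0. We want δ > 0 with 0 < |z + 5| < δ ⇒ |(-5z - 2)/(z - 8) + 23/13| < ε.
Combining over a common denominator, (-5z - 2)/(z - 8) + 23/13 = [(-5z - 2)·(-13) − 23·(z - 8)] / [(-13)·(z - 8)] = 42(z + 5) / ((-13)(z - 8)).
So |(-5z - 2)/(z - 8) + 23/13| = 42|z + 5| / (13·|z − 8|).
Require δ ≤ 13/2, so |z − 8| ≥ |-13| − |z + 5| > 13 − 13/2 = 13/2.
Hence |(-5z - 2)/(z - 8) + 23/13| < 42|z + 5|/(13·(13/2)) = (84/169)|z + 5|, which is < ε once |z + 5| < (169/84)ε.
Take δ = min(13/2, (169/84)ε). Then 0 < |z + 5| < δ forces both bounds, so |(-5z - 2)/(z - 8) + 23/13| < ε.

δ = min(13/2, (169/84)ε)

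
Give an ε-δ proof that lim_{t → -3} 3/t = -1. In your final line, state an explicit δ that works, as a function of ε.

Let ε > 0. We seek δ > 0 such that 0 < |t + 3| < δ implies |3/t + 1| < ε.
|3/t + 1| = 3·|-3 − t|/(3·|t|) = 3|t + 3|/(3|t|).
Require δ ≤ 3/2 so that |t| > 3 − 3/2 = 3/2, hence 3|t| > 9/2.
Then |3/t + 1| < 3|t + 3|/(9/2), which is < ε when |t + 3| < (3/2)ε.
Take δ = min(3/2, (3/2)ε). Then 0 < |t + 3| < δ gives both |t + 3| < 3/2 and |t + 3| < (3/2)ε, so |3/t + 1| < ε.

δ = min(3/2, (3/2)ε)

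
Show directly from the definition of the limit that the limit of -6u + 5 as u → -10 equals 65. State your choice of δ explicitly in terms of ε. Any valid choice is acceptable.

Fix ε > 0. We need δ > 0 so that 0 < |u + 10| < δ implies |(-6u + 5) − 65| < ε.
Since (-6u + 5) − 65 = -6(u + 10), we have |(-6u + 5) − 65| = 6|u + 10|.
So 6|u + 10| < ε exactly when |u + 10| < ε/6.
Take δ = ε/6. If 0 < |u + 10| < δ then |(-6u + 5) − 65| = 6|u + 10| < 6·(ε/6) = ε.

δ = ε/6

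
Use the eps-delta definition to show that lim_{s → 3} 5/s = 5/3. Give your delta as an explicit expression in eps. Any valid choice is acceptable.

Fix eps > 0. We seek delta > 0 such that 0 < |s − 3| < delta implies |5/s − (5/3)| < eps.
|5/s − (5/3)| = 5·|3 − s|/(3·|s|) = 5|s − 3|/(3|s|).
Restrict delta ≤ 3/2. Then |s − 3| < 3/2 gives |s| > 3/2, so 3|s| > 9/2.
Then |5/s − (5/3)| < 5|s − 3|/(9/2), which is < eps when |s − 3| < (9/10)eps.
Take delta = min(3/2, (9/10)eps). Then 0 < |s − 3| < delta gives both |s − 3| < 3/2 and |s − 3| < (9/10)eps, so |5/s − (5/3)| < eps.

delta = min(3/2, (9/10)eps)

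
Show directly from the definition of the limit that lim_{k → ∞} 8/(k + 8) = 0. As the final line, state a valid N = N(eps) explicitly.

N = 8/eps

Let eps > 0 be given. For k ≥ 1, |8/(k + 8) − 0| = 8/(k + 8) ≤ 8/k.
We need 8/k < eps, i.e. k > 8/eps.
Take N = 8/eps. If k > N then |8/(k + 8)| ≤ 8/k < eps.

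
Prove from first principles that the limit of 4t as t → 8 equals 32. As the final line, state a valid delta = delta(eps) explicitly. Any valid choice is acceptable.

Suppose eps > 0. We need delta > 0 so that 0 < |t − 8| < delta implies |(4t) − 32| < eps.
|(4t) − 32| = |4t - 32| = 4|t − 8|.
So 4|t − 8| < eps exactly when |t − 8| < eps/4.
Choosing delta = eps/4 gives |(4t) − 32| = 4|t − 8| < eps whenever |t − 8| < delta.

delta = eps/4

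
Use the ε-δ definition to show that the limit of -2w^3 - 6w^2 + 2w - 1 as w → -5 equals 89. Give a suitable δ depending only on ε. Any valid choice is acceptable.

δ = min(1, ε/114)

Let ε > 0 be given. We want δ > 0 such that 0 < |w + 5| < δ implies |(-2w^3 - 6w^2 + 2w - 1) − 89| < ε.
(-2w^3 - 6w^2 + 2w - 1) − 89 = -2w^3 - 6w^2 + 2w - 90 = (w + 5)(-2w^2 + 4w - 18).
So |(-2w^3 - 6w^2 + 2w - 1) − 89| = |w + 5|·|-2w^2 + 4w - 18|.
Assume first that |w + 5| < 1, so |w| < 6. Then |-2w^2 + 4w - 18| ≤ 2·6^2 + 4·6 + 18 = 114.
Hence |(-2w^3 - 6w^2 + 2w - 1) − 89| ≤ 114|w + 5| < ε provided |w + 5| < ε/114.
Choosing δ = min(1, ε/114) ensures both conditions, hence |(-2w^3 - 6w^2 + 2w - 1) − 89| < ε.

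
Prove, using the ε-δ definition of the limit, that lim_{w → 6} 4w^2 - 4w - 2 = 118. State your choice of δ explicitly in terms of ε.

δ = min(2, ε/52)

Let ε > 0. We want δ > 0 such that 0 < |w − 6| < δ implies |(4w^2 - 4w - 2) − 118| < ε.
(4w^2 - 4w - 2) − 118 = 4w^2 - 4w - 120 = (w − 6)(4w + 20).
So |(4w^2 - 4w - 2) − 118| = |w − 6|·|4w + 20|.
Assume first that |w − 6| < 2, so |w| < 8. Then |4w + 20| ≤ 4·8 + 20 = 52.
Hence |(4w^2 - 4w - 2) − 118| ≤ 52|w − 6| < ε provided |w − 6| < ε/52.
Take δ = min(2, ε/52). Then 0 < |w − 6| < δ gives both |w − 6| < 2 and |w − 6| < ε/52, so |(4w^2 - 4w - 2) − 118| < ε.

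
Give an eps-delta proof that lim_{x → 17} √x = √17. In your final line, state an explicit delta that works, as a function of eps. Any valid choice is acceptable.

delta = min(17, √17·eps)

Fix eps > 0. We want delta > 0 such that 0 < |x − 17| < delta implies |√x − √17| < eps.
Rationalise: √x − √17 = (x − 17)/(√x + √17), so |√x − √17| = |x − 17|/(√x + √17).
Restrict delta ≤ 17 so that |x − 17| < 17 forces x > 0, and then √x + √17 > √17.
Hence |√x − √17| < |x − 17|/√17, which is < eps once |x − 17| < √17·eps.
Take delta = min(17, √17·eps). If 0 < |x − 17| < delta then x > 0 and |√x − √17| < |x − 17|/√17 < eps.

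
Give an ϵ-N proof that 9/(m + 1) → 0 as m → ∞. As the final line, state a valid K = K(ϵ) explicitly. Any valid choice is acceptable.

K = 9/ϵ

Suppose ϵ > 0. For m ≥ 1, |9/(m + 1) − 0| = 9/(m + 1) ≤ 9/m.
We need 9/m < ϵ, i.e. m > 9/ϵ.
Take K = 9/ϵ. If m > K then |9/(m + 1)| ≤ 9/m < ϵ.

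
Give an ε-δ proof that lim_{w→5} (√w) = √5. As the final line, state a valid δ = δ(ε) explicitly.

δ = min(5, √5·ε)

Fix ε > 0. We want δ > 0 such that 0 < |w − 5| < δ implies |√w − √5| < ε.
Rationalise: √w − √5 = (w − 5)/(√w + √5), so |√w − √5| = |w − 5|/(√w + √5).
Restrict δ ≤ 5 so that |w − 5| < 5 forces w > 0, and then √w + √5 > √5.
Hence |√w − √5| < |w − 5|/√5, which is < ε once |w − 5| < √5·ε.
Take δ = min(5, √5·ε). If 0 < |w − 5| < δ then w > 0 and |√w − √5| < |w − 5|/√5 < ε.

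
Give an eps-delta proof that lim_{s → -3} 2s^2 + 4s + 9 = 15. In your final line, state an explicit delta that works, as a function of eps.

delta = min(1, eps/10)

Let eps > 0 be given. We want delta > 0 such that 0 < |s + 3| < delta implies |(2s^2 + 4s + 9) − 15| < eps.
(2s^2 + 4s + 9) − 15 = 2s^2 + 4s - 6 = (s + 3)(2s - 2).
So |(2s^2 + 4s + 9) − 15| = |s + 3|·|2s - 2|.
Require delta ≤ 1. Then |s + 3| < 1 gives |s| < 4, and by the triangle inequality |2s - 2| ≤ 2·4 + 2 = 10.
Hence |(2s^2 + 4s + 9) − 15| ≤ 10|s + 3| < eps provided |s + 3| < eps/10.
Take delta = min(1, eps/10). Then 0 < |s + 3| < delta gives both |s + 3| < 1 and |s + 3| < eps/10, so |(2s^2 + 4s + 9) − 15| < eps.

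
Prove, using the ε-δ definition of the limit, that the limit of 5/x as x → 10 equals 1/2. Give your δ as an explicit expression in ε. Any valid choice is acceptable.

Suppose ε > 0. We seek δ > 0 such that 0 < |x − 10| < δ implies |5/x − (1/2)| < ε.
|5/x − (1/2)| = 5·|10 − x|/(10·|x|) = 5|x − 10|/(10|x|).
Restrict δ ≤ 5. Then |x − 10| < 5 gives |x| > 5, so 10|x| > 50.
Then |5/x − (1/2)| < 5|x − 10|/50, which is < ε when |x − 10| < 10ε.
Take δ = min(5, 10ε). Then 0 < |x − 10| < δ gives both |x − 10| < 5 and |x − 10| < 10ε, so |5/x − (1/2)| < ε.

δ = min(5, 10ε)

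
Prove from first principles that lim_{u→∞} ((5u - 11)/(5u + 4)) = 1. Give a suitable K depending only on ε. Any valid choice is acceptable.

Let ε > 0. We seek K > 0 such that u > K implies |(5u - 11)/(5u + 4) − 1| < ε.
(5u - 11)/(5u + 4) − 1 = (5(5u - 11) − 5(5u + 4)) / (5(5u + 4)) = -75/(5(5u + 4)).
For u > 0 we have 5u + 4 > 5u, so |(5u - 11)/(5u + 4) − 1| = 75/(5(5u + 4)) < 75/(5·5u) = 3/u.
Thus |(5u - 11)/(5u + 4) − 1| < ε whenever u > 3/ε.
Take K = 3/ε. If u > K then |(5u - 11)/(5u + 4) − 1| < 3/u < ε.

K = 3/ε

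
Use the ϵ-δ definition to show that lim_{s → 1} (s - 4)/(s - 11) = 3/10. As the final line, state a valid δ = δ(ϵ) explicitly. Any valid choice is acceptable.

δ = min(5, (50/7)ϵ)

Fix ϵ > 0. We want δ > 0 with 0 < |s − 1| < δ ⇒ |(s - 4)/(s - 11) − (3/10)| < ϵ.
Combining over a common denominator, (s - 4)/(s - 11) − (3/10) = [(s - 4)·(-10) − (-3)·(s - 11)] / [(-10)·(s - 11)] = -7(s − 1) / ((-10)(s - 11)).
So |(s - 4)/(s - 11) − (3/10)| = 7|s − 1| / (10·|s − 11|).
Require δ ≤ 5, so |s − 11| ≥ |-10| − |s − 1| > 10 − 5 = 5.
Hence |(s - 4)/(s - 11) − (3/10)| < 7|s − 1|/(10·5) = (7/50)|s − 1|, which is < ϵ once |s − 1| < (50/7)ϵ.
Take δ = min(5, (50/7)ϵ). Then 0 < |s − 1| < δ forces both bounds, so |(s - 4)/(s - 11) − (3/10)| < ϵ.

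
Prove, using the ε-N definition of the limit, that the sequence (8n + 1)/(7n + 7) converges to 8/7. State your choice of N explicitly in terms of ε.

N = 1/ε

Suppose ε > 0. For n ≥ 1, |(8n + 1)/(7n + 7) − (8/7)| = |-49|/(7(7n + 7)) = 49/(7(7n + 7)).
Since 7n + 7 ≥ 7n for n ≥ 1, this is ≤ 49/(7·7n) = 1/n.
So |(8n + 1)/(7n + 7) − (8/7)| < ε whenever n > 1/ε.
Take N = 1/ε. If n > N then |(8n + 1)/(7n + 7) − (8/7)| ≤ 1/n < ε.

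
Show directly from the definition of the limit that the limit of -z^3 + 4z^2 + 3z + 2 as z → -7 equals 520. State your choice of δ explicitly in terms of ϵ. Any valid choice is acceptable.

Suppose ϵ > 0. We want δ > 0 such that 0 < |z + 7| < δ implies |(-z^3 + 4z^2 + 3z + 2) − 520| < ϵ.
(-z^3 + 4z^2 + 3z + 2) − 520 = -z^3 + 4z^2 + 3z - 518 = (z + 7)(-z^2 + 11z - 74).
So |(-z^3 + 4z^2 + 3z + 2) − 520| = |z + 7|·|-z^2 + 11z - 74|.
Assume first that |z + 7| < 1, so |z| < 8. Then |-z^2 + 11z - 74| ≤ 8^2 + 11·8 + 74 = 226.
Hence |(-z^3 + 4z^2 + 3z + 2) − 520| ≤ 226|z + 7| < ϵ provided |z + 7| < ϵ/226.
Choosing δ = min(1, ϵ/226) ensures both conditions, hence |(-z^3 + 4z^2 + 3z + 2) − 520| < ϵ.

δ = min(1, ϵ/226)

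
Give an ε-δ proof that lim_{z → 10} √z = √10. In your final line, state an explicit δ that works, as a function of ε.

Let ε > 0. We want δ > 0 such that 0 < |z − 10| < δ implies |√z − √10| < ε.
Rationalise: √z − √10 = (z − 10)/(√z + √10), so |√z − √10| = |z − 10|/(√z + √10).
Restrict δ ≤ 10 so that |z − 10| < 10 forces z > 0, and then √z + √10 > √10.
Hence |√z − √10| < |z − 10|/√10, which is < ε once |z − 10| < √10·ε.
Take δ = min(10, √10·ε). If 0 < |z − 10| < δ then z > 0 and |√z − √10| < |z − 10|/√10 < ε.

δ = min(10, √10·ε)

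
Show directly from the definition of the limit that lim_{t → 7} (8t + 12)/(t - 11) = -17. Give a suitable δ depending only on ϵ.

Suppose ϵ > 0. We want δ > 0 with 0 < |t − 7| < δ ⇒ |(8t + 12)/(t - 11) + 17| < ϵ.
Combining over a common denominator, (8t + 12)/(t - 11) + 17 = [(8t + 12)·(-4) − 68·(t - 11)] / [(-4)·(t - 11)] = -100(t − 7) / ((-4)(t - 11)).
So |(8t + 12)/(t - 11) + 17| = 100|t − 7| / (4·|t − 11|).
Restrict δ ≤ 2. Then |t − 7| < 2 gives |t − 11| = |(t − 7) + (-4)| ≥ 4 − 2 = 2.
Hence |(8t + 12)/(t - 11) + 17| < 100|t − 7|/(4·2) = (25/2)|t − 7|, which is < ϵ once |t − 7| < (2/25)ϵ.
Take δ = min(2, (2/25)ϵ). Then 0 < |t − 7| < δ forces both bounds, so |(8t + 12)/(t - 11) + 17| < ϵ.

δ = min(2, (2/25)ϵ)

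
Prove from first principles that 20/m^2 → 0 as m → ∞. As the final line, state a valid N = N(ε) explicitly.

Fix ε > 0. For m ≥ 1, |20/m^2 − 0| = 20/m^2.
20/m^2 < ε ⇔ m^2 > 20/ε ⇔ m > (20/ε)^{1/2}.
Take N = (20/ε)^{1/2}. Then m > N implies 20/m^2 < ε.

N = (20/ε)^{1/2}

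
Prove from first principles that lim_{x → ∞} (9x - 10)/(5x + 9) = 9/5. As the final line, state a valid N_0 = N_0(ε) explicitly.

Suppose ε > 0. We seek N_0 > 0 such that x > N_0 implies |(9x - 10)/(5x + 9) − (9/5)| < ε.
(9x - 10)/(5x + 9) − (9/5) = (5(9x - 10) − 9(5x + 9)) / (5(5x + 9)) = -131/(5(5x + 9)).
For x > 0 we have 5x + 9 > 5x, so |(9x - 10)/(5x + 9) − (9/5)| = 131/(5(5x + 9)) < 131/(5·5x) = (131/25)/x.
Thus |(9x - 10)/(5x + 9) − (9/5)| < ε whenever x > (131/25)/ε.
Take N_0 = (131/25)/ε. If x > N_0 then |(9x - 10)/(5x + 9) − (9/5)| < (131/25)/x < ε.

N_0 = (131/25)/ε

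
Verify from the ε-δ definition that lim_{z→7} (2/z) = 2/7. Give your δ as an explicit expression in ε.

δ = min(7/2, (49/4)ε)

Let ε > 0. We seek δ > 0 such that 0 < |z − 7| < δ implies |2/z − (2/7)| < ε.
|2/z − (2/7)| = 2·|7 − z|/(7·|z|) = 2|z − 7|/(7|z|).
Require δ ≤ 7/2 so that |z| > 7 − 7/2 = 7/2, hence 7|z| > 49/2.
Then |2/z − (2/7)| < 2|z − 7|/(49/2), which is < ε when |z − 7| < (49/4)ε.
Take δ = min(7/2, (49/4)ε). Then 0 < |z − 7| < δ gives both |z − 7| < 7/2 and |z − 7| < (49/4)ε, so |2/z − (2/7)| < ε.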